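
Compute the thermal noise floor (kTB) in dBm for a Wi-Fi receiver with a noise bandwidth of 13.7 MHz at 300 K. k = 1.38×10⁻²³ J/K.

−102.5 dBm

P_n = kTB = 1.38×10⁻²³ × 300 × 1.37×10⁷ = 5.67×10⁻¹⁴ W
In dBm: 10 log₁₀(5.67×10⁻¹⁴ / 10⁻³) = −102.5 dBm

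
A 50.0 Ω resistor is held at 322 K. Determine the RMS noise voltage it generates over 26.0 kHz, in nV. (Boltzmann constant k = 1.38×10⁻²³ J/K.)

V_n = √(4kTRB)
4kTRB = 4 × 1.38×10⁻²³ × 322 × 5.00×10¹ × 2.60×10⁴ = 2.31×10⁻¹⁴ V²
V_n = √(2.31×10⁻¹⁴) = 1.52×10⁻⁷ V = 152 nV

152 nV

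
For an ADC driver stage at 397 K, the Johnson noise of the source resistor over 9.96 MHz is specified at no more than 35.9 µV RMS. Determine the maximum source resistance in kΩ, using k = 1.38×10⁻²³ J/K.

Johnson–Nyquist: V_n = √(4kTRB) ⇒ R = V_n² / (4kTB)
4kTB = 4 × 1.38×10⁻²³ × 397 × 9.96×10⁶ = 2.18×10⁻¹³
R = (3.59×10⁻⁵)² / 2.18×10⁻¹³ = 5.90×10³ Ω = 5.90 kΩ

5.90 kΩ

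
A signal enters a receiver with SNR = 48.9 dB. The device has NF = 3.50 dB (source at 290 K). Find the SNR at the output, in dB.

45.40 dB

By definition F = SNR_in/SNR_out, so in dB: SNR_out = SNR_in − NF
SNR_out = 48.9 − 3.50 = 45.40 dB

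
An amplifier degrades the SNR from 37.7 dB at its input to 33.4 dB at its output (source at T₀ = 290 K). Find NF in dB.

4.3 dB

NF (dB) = SNR_in(dB) − SNR_out(dB) when the source is at T₀
NF = 37.7 − 33.4 = 4.3 dB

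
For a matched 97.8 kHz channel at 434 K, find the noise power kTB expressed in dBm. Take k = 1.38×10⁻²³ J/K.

P_n = kTB = 1.38×10⁻²³ × 434 × 9.78×10⁴ = 5.86×10⁻¹⁶ W
In dBm: 10 log₁₀(5.86×10⁻¹⁶ / 10⁻³) = −122.3 dBm

−122.3 dBm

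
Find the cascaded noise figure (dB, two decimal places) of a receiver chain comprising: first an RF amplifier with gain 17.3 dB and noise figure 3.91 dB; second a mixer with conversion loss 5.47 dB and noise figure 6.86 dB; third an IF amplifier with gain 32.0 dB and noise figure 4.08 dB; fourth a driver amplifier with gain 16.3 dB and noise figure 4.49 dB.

Convert to linear (a loss of L dB is a gain of −L dB): F_i = 10^(NF_i/10), G_i = 10^(G_i,dB/10)
  Stage 1: F_1 = 10^(3.91/10) = 2.460, G_1 = 10^(17.3/10) = 53.70
  Stage 2: F_2 = 10^(6.86/10) = 4.853, G_2 = 10^(−5.47/10) = 0.2838
  Stage 3: F_3 = 10^(4.08/10) = 2.559, G_3 = 10^(32.0/10) = 1585
  Stage 4: F_4 = 10^(4.49/10) = 2.812, G_4 = 10^(16.3/10) = 42.66
Friis cascade:
  F = 2.460 + (4.853 − 1)/53.70 + (2.559 − 1)/15.24 + (2.812 − 1)/2.415×10⁴ = 2.634
NF = 10 log₁₀(2.634) = 4.21 dB

4.21 dB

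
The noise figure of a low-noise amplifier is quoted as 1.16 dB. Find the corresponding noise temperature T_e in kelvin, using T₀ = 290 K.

88.8 K

F = 10^(1.16/10) = 1.30617
T_e = (F − 1)·T₀ = (1.30617 − 1) × 290 = 88.8 K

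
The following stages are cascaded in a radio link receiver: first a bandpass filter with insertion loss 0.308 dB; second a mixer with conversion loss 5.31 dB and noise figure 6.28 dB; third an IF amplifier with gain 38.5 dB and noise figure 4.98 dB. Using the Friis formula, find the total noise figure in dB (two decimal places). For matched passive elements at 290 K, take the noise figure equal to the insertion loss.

10.93 dB

Convert to linear (a loss of L dB is a gain of −L dB): F_i = 10^(NF_i/10), G_i = 10^(G_i,dB/10)
  Stage 1: F_1 = 10^(0.308/10) = 1.073, G_1 = 10^(−0.308/10) = 0.9315
  Stage 2: F_2 = 10^(6.28/10) = 4.246, G_2 = 10^(−5.31/10) = 0.2944
  Stage 3: F_3 = 10^(4.98/10) = 3.148, G_3 = 10^(38.5/10) = 7079
Friis cascade:
  F = 1.073 + (4.246 − 1)/0.9315 + (3.148 − 1)/0.2743 = 12.39
NF = 10 log₁₀(12.39) = 10.93 dB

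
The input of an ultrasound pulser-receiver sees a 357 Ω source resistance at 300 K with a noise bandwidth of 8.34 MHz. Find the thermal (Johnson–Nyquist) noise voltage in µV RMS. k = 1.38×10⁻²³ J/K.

V_n = √(4kTRB)
4kTRB = 4 × 1.38×10⁻²³ × 300 × 3.57×10² × 8.34×10⁶ = 4.93×10⁻¹¹ V²
V_n = √(4.93×10⁻¹¹) = 7.02×10⁻⁶ V = 7.02 µV

7.02 µV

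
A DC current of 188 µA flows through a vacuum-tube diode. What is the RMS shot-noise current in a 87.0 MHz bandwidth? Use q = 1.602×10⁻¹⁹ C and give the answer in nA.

I_n = √(2qI·B)
2qI·B = 2 × 1.602×10⁻¹⁹ × 1.88×10⁻⁴ × 8.70×10⁷ = 5.24×10⁻¹⁵ A²
I_n = √(5.24×10⁻¹⁵) = 7.24×10⁻⁸ A = 72.4 nA

72.4 nA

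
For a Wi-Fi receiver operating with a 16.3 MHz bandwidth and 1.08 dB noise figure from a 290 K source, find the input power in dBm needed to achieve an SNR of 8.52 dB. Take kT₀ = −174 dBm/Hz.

Sensitivity = −174 + 10 log₁₀(B) + NF + SNR_min
= −174 + 72.12 + 1.08 + 8.52
= −92.28 dBm → −92.3 dBm

−92.3 dBm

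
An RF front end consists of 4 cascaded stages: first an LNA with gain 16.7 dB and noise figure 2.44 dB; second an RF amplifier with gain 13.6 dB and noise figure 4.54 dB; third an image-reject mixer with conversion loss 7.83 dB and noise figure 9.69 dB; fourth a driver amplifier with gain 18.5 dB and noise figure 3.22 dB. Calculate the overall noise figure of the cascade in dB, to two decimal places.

2.57 dB

Convert to linear (a loss of L dB is a gain of −L dB): F_i = 10^(NF_i/10), G_i = 10^(G_i,dB/10)
  Stage 1: F_1 = 10^(2.44/10) = 1.754, G_1 = 10^(16.7/10) = 46.77
  Stage 2: F_2 = 10^(4.54/10) = 2.844, G_2 = 10^(13.6/10) = 22.91
  Stage 3: F_3 = 10^(9.69/10) = 9.311, G_3 = 10^(−7.83/10) = 0.1648
  Stage 4: F_4 = 10^(3.22/10) = 2.099, G_4 = 10^(18.5/10) = 70.79
Friis cascade:
  F = 1.754 + (2.844 − 1)/46.77 + (9.311 − 1)/1072 + (2.099 − 1)/176.6 = 1.807
NF = 10 log₁₀(1.807) = 2.57 dB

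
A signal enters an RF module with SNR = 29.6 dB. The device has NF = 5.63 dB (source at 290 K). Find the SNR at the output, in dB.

By definition F = SNR_in/SNR_out, so in dB: SNR_out = SNR_in − NF
SNR_out = 29.6 − 5.63 = 23.97 dB

23.97 dB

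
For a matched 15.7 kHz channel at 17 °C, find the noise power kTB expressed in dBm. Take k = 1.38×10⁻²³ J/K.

T = 17 °C + 273.15 = 290.15 K
P_n = kTB = 1.38×10⁻²³ × 290.15 × 1.57×10⁴ = 6.29×10⁻¹⁷ W
In dBm: 10 log₁₀(6.29×10⁻¹⁷ / 10⁻³) = −132.0 dBm

−132.0 dBm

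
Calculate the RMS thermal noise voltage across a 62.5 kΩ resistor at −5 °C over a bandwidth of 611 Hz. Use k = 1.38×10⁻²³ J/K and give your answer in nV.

752 nV

T = −5 °C + 273.15 = 268.15 K
V_n = √(4kTRB)
4kTRB = 4 × 1.38×10⁻²³ × 268.15 × 6.25×10⁴ × 6.11×10² = 5.65×10⁻¹³ V²
V_n = √(5.65×10⁻¹³) = 7.52×10⁻⁷ V = 752 nV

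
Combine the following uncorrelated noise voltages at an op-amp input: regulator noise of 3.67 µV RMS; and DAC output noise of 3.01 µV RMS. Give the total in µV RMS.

Uncorrelated sources add in power (mean-square): V_tot = √(ΣV_i²)
V_tot = √[(3.67×10⁻⁶)² + (3.01×10⁻⁶)²] = 4.75×10⁻⁶ V = 4.75 µV

4.75 µV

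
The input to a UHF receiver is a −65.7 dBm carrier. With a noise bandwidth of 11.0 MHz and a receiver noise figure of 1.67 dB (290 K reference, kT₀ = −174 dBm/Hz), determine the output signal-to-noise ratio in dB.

Noise floor: N = −174 + 10 log₁₀(B) + NF
10 log₁₀(1.10×10⁷) = 70.41 dB
N = −174 + 70.41 + 1.67 = −101.92 dBm
SNR = P_sig − N = −65.7 − (−101.92) = 36.22 dB → 36.2 dB

36.2 dB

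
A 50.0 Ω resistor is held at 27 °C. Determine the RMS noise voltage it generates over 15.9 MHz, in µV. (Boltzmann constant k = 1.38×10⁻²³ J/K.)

3.63 µV

T = 27 °C + 273.15 = 300.15 K
V_n = √(4kTRB)
4kTRB = 4 × 1.38×10⁻²³ × 300.15 × 5.00×10¹ × 1.59×10⁷ = 1.32×10⁻¹¹ V²
V_n = √(1.32×10⁻¹¹) = 3.63×10⁻⁶ V = 3.63 µV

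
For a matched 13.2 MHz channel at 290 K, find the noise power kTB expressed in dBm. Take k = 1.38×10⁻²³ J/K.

−102.8 dBm

P_n = kTB = 1.38×10⁻²³ × 290 × 1.32×10⁷ = 5.28×10⁻¹⁴ W
In dBm: 10 log₁₀(5.28×10⁻¹⁴ / 10⁻³) = −102.8 dBm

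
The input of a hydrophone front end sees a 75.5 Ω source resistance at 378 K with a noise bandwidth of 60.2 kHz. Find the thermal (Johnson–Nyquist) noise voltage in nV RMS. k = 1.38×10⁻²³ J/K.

308 nV

V_n = √(4kTRB)
4kTRB = 4 × 1.38×10⁻²³ × 378 × 7.55×10¹ × 6.02×10⁴ = 9.48×10⁻¹⁴ V²
V_n = √(9.48×10⁻¹⁴) = 3.08×10⁻⁷ V = 308 nV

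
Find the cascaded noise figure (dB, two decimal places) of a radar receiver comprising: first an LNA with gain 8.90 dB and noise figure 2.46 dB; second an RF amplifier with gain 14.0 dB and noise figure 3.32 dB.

Convert to linear (a loss of L dB is a gain of −L dB): F_i = 10^(NF_i/10), G_i = 10^(G_i,dB/10)
  Stage 1: F_1 = 10^(2.46/10) = 1.762, G_1 = 10^(8.90/10) = 7.762
  Stage 2: F_2 = 10^(3.32/10) = 2.148, G_2 = 10^(14.0/10) = 25.12
Friis cascade:
  F = 1.762 + (2.148 − 1)/7.762 = 1.910
NF = 10 log₁₀(1.910) = 2.81 dB

2.81 dB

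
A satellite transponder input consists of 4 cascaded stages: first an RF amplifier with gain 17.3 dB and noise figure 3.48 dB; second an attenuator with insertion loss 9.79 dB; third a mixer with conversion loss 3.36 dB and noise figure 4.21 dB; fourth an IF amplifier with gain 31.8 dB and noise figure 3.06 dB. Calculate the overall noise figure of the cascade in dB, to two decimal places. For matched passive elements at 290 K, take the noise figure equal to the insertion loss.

4.87 dB

Convert to linear (a loss of L dB is a gain of −L dB): F_i = 10^(NF_i/10), G_i = 10^(G_i,dB/10)
  Stage 1: F_1 = 10^(3.48/10) = 2.228, G_1 = 10^(17.3/10) = 53.70
  Stage 2: F_2 = 10^(9.79/10) = 9.528, G_2 = 10^(−9.79/10) = 0.1050
  Stage 3: F_3 = 10^(4.21/10) = 2.636, G_3 = 10^(−3.36/10) = 0.4613
  Stage 4: F_4 = 10^(3.06/10) = 2.023, G_4 = 10^(31.8/10) = 1514
Friis cascade:
  F = 2.228 + (9.528 − 1)/53.70 + (2.636 − 1)/5.636 + (2.023 − 1)/2.600 = 3.071
NF = 10 log₁₀(3.071) = 4.87 dB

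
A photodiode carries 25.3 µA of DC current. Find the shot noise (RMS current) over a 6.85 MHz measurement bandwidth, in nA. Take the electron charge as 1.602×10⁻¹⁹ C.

7.45 nA

I_n = √(2qI·B)
2qI·B = 2 × 1.602×10⁻¹⁹ × 2.53×10⁻⁵ × 6.85×10⁶ = 5.55×10⁻¹⁷ A²
I_n = √(5.55×10⁻¹⁷) = 7.45×10⁻⁹ A = 7.45 nA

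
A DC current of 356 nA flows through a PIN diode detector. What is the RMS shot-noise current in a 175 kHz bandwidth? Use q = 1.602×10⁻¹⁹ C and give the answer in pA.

141 pA

I_n = √(2qI·B)
2qI·B = 2 × 1.602×10⁻¹⁹ × 3.56×10⁻⁷ × 1.75×10⁵ = 2.00×10⁻²⁰ A²
I_n = √(2.00×10⁻²⁰) = 1.41×10⁻¹⁰ A = 141 pA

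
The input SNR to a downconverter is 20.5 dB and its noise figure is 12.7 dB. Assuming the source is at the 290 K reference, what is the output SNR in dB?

7.8 dB

By definition F = SNR_in/SNR_out, so in dB: SNR_out = SNR_in − NF
SNR_out = 20.5 − 12.7 = 7.8 dB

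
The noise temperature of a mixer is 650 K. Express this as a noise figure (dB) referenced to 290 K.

5.11 dB

F = 1 + T_e/T₀ = 1 + 650/290 = 3.24138
NF = 10 log₁₀(3.24138) = 5.11 dB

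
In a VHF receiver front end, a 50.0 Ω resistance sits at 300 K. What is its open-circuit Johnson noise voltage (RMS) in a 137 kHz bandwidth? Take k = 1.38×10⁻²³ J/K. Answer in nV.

V_n = √(4kTRB)
4kTRB = 4 × 1.38×10⁻²³ × 300 × 5.00×10¹ × 1.37×10⁵ = 1.13×10⁻¹³ V²
V_n = √(1.13×10⁻¹³) = 3.37×10⁻⁷ V = 337 nV

337 nV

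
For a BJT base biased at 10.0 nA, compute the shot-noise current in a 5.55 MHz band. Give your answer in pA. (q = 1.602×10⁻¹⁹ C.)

I_n = √(2qI·B)
2qI·B = 2 × 1.602×10⁻¹⁹ × 1.00×10⁻⁸ × 5.55×10⁶ = 1.78×10⁻²⁰ A²
I_n = √(1.78×10⁻²⁰) = 1.33×10⁻¹⁰ A = 133 pA

133 pA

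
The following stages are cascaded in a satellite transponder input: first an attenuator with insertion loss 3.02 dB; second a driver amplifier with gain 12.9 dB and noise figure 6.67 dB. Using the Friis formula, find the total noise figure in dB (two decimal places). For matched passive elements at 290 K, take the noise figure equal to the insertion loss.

Convert to linear (a loss of L dB is a gain of −L dB): F_i = 10^(NF_i/10), G_i = 10^(G_i,dB/10)
  Stage 1: F_1 = 10^(3.02/10) = 2.004, G_1 = 10^(−3.02/10) = 0.4989
  Stage 2: F_2 = 10^(6.67/10) = 4.645, G_2 = 10^(12.9/10) = 19.50
Friis cascade:
  F = 2.004 + (4.645 − 1)/0.4989 = 9.311
NF = 10 log₁₀(9.311) = 9.69 dB

9.69 dB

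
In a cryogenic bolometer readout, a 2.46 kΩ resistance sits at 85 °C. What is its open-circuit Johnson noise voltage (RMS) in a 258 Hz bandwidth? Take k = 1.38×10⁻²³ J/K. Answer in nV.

112 nV

T = 85 °C + 273.15 = 358.15 K
V_n = √(4kTRB)
4kTRB = 4 × 1.38×10⁻²³ × 358.15 × 2.46×10³ × 2.58×10² = 1.25×10⁻¹⁴ V²
V_n = √(1.25×10⁻¹⁴) = 1.12×10⁻⁷ V = 112 nV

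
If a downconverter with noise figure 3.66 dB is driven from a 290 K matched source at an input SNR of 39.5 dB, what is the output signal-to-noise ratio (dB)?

By definition F = SNR_in/SNR_out, so in dB: SNR_out = SNR_in − NF
SNR_out = 39.5 − 3.66 = 35.84 dB

35.84 dB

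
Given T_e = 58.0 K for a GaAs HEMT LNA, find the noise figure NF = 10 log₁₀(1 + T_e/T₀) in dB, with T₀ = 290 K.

F = 1 + T_e/T₀ = 1 + 58.0/290 = 1.2
NF = 10 log₁₀(1.2) = 0.792 dB

0.792 dB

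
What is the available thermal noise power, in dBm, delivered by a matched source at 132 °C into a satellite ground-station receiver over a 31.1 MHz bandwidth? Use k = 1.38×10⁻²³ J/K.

T = 132 °C + 273.15 = 405.15 K
P_n = kTB = 1.38×10⁻²³ × 405.15 × 3.11×10⁷ = 1.74×10⁻¹³ W
In dBm: 10 log₁₀(1.74×10⁻¹³ / 10⁻³) = −97.6 dBm

−97.6 dBm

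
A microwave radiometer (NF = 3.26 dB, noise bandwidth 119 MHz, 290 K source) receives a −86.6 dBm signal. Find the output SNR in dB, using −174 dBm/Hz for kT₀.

Noise floor: N = −174 + 10 log₁₀(B) + NF
10 log₁₀(1.19×10⁸) = 80.76 dB
N = −174 + 80.76 + 3.26 = −89.98 dBm
SNR = P_sig − N = −86.6 − (−89.98) = 3.38 dB → 3.4 dB

3.4 dB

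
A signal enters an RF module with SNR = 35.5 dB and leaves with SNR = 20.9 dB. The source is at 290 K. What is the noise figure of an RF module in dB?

14.6 dB

NF (dB) = SNR_in(dB) − SNR_out(dB) when the source is at T₀
NF = 35.5 − 20.9 = 14.6 dB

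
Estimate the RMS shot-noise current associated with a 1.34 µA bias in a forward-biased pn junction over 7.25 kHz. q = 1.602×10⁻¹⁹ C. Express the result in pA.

55.8 pA

I_n = √(2qI·B)
2qI·B = 2 × 1.602×10⁻¹⁹ × 1.34×10⁻⁶ × 7.25×10³ = 3.11×10⁻²¹ A²
I_n = √(3.11×10⁻²¹) = 5.58×10⁻¹¹ A = 55.8 pA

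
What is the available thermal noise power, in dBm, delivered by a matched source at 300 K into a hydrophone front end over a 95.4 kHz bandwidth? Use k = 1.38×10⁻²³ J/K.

P_n = kTB = 1.38×10⁻²³ × 300 × 9.54×10⁴ = 3.95×10⁻¹⁶ W
In dBm: 10 log₁₀(3.95×10⁻¹⁶ / 10⁻³) = −124.0 dBm

−124.0 dBm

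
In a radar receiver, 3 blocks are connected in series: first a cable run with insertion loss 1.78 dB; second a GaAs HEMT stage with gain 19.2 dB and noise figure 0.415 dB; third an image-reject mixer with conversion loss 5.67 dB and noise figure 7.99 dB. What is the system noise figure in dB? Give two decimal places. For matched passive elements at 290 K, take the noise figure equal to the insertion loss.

Convert to linear (a loss of L dB is a gain of −L dB): F_i = 10^(NF_i/10), G_i = 10^(G_i,dB/10)
  Stage 1: F_1 = 10^(1.78/10) = 1.507, G_1 = 10^(−1.78/10) = 0.6637
  Stage 2: F_2 = 10^(0.415/10) = 1.100, G_2 = 10^(19.2/10) = 83.18
  Stage 3: F_3 = 10^(7.99/10) = 6.295, G_3 = 10^(−5.67/10) = 0.2710
Friis cascade:
  F = 1.507 + (1.100 − 1)/0.6637 + (6.295 − 1)/55.21 = 1.754
NF = 10 log₁₀(1.754) = 2.44 dB

2.44 dB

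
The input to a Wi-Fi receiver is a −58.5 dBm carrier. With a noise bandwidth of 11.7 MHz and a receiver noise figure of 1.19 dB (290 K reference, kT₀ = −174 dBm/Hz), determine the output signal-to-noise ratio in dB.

Noise floor: N = −174 + 10 log₁₀(B) + NF
10 log₁₀(1.17×10⁷) = 70.68 dB
N = −174 + 70.68 + 1.19 = −102.13 dBm
SNR = P_sig − N = −58.5 − (−102.13) = 43.63 dB → 43.6 dB

43.6 dB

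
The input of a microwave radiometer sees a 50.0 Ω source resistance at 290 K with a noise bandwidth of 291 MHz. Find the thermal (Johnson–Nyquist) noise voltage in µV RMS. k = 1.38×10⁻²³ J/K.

15.3 µV

V_n = √(4kTRB)
4kTRB = 4 × 1.38×10⁻²³ × 290 × 5.00×10¹ × 2.91×10⁸ = 2.33×10⁻¹⁰ V²
V_n = √(2.33×10⁻¹⁰) = 1.53×10⁻⁵ V = 15.3 µV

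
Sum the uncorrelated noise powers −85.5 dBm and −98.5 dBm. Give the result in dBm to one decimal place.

Convert to linear, add, convert back:
P₁ = 2.82×10⁻¹² W, P₂ = 1.41×10⁻¹³ W
P_tot = 2.96×10⁻¹² W → 10 log₁₀(P_tot / 10⁻³) = −85.3 dBm

−85.3 dBm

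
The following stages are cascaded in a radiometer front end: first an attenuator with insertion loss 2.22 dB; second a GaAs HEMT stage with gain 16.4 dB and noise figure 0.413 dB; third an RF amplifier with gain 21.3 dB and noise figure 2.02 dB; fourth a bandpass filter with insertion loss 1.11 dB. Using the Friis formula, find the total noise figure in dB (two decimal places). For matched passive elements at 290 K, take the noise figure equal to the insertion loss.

2.69 dB

Convert to linear (a loss of L dB is a gain of −L dB): F_i = 10^(NF_i/10), G_i = 10^(G_i,dB/10)
  Stage 1: F_1 = 10^(2.22/10) = 1.667, G_1 = 10^(−2.22/10) = 0.5998
  Stage 2: F_2 = 10^(0.413/10) = 1.100, G_2 = 10^(16.4/10) = 43.65
  Stage 3: F_3 = 10^(2.02/10) = 1.592, G_3 = 10^(21.3/10) = 134.9
  Stage 4: F_4 = 10^(1.11/10) = 1.291, G_4 = 10^(−1.11/10) = 0.7745
Friis cascade:
  F = 1.667 + (1.100 − 1)/0.5998 + (1.592 − 1)/26.18 + (1.291 − 1)/3532 = 1.856
NF = 10 log₁₀(1.856) = 2.69 dB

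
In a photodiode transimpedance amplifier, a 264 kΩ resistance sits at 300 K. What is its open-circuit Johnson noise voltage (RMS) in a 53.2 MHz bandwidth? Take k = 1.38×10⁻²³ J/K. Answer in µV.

V_n = √(4kTRB)
4kTRB = 4 × 1.38×10⁻²³ × 300 × 2.64×10⁵ × 5.32×10⁷ = 2.33×10⁻⁷ V²
V_n = √(2.33×10⁻⁷) = 4.82×10⁻⁴ V = 482 µV

482 µV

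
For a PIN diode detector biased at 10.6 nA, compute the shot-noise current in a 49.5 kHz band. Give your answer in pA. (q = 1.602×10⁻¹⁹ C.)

13.0 pA

I_n = √(2qI·B)
2qI·B = 2 × 1.602×10⁻¹⁹ × 1.06×10⁻⁸ × 4.95×10⁴ = 1.68×10⁻²² A²
I_n = √(1.68×10⁻²²) = 1.30×10⁻¹¹ A = 13.0 pA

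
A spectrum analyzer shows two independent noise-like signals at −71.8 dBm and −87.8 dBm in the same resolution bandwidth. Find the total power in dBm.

−71.7 dBm

Convert to linear, add, convert back:
P₁ = 6.61×10⁻¹¹ W, P₂ = 1.66×10⁻¹² W
P_tot = 6.77×10⁻¹¹ W → 10 log₁₀(P_tot / 10⁻³) = −71.7 dBm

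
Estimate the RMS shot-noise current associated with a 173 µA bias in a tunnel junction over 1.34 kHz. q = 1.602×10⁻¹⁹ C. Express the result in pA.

273 pA

I_n = √(2qI·B)
2qI·B = 2 × 1.602×10⁻¹⁹ × 1.73×10⁻⁴ × 1.34×10³ = 7.43×10⁻²⁰ A²
I_n = √(7.43×10⁻²⁰) = 2.73×10⁻¹⁰ A = 273 pA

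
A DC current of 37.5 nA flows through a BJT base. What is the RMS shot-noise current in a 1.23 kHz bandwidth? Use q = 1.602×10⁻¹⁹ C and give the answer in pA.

I_n = √(2qI·B)
2qI·B = 2 × 1.602×10⁻¹⁹ × 3.75×10⁻⁸ × 1.23×10³ = 1.48×10⁻²³ A²
I_n = √(1.48×10⁻²³) = 3.84×10⁻¹² A = 3.84 pA

3.84 pA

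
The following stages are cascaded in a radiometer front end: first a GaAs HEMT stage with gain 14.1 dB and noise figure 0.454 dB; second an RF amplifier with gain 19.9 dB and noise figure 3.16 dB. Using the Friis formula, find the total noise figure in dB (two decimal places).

0.61 dB

Convert to linear (a loss of L dB is a gain of −L dB): F_i = 10^(NF_i/10), G_i = 10^(G_i,dB/10)
  Stage 1: F_1 = 10^(0.454/10) = 1.110, G_1 = 10^(14.1/10) = 25.70
  Stage 2: F_2 = 10^(3.16/10) = 2.070, G_2 = 10^(19.9/10) = 97.72
Friis cascade:
  F = 1.110 + (2.070 − 1)/25.70 = 1.152
NF = 10 log₁₀(1.152) = 0.61 dB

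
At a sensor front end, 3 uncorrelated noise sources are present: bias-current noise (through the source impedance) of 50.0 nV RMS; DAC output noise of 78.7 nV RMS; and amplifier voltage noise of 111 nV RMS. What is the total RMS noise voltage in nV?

Uncorrelated sources add in power (mean-square): V_tot = √(ΣV_i²)
V_tot = √[(5.00×10⁻⁸)² + (7.87×10⁻⁸)² + (1.11×10⁻⁷)²] = 1.45×10⁻⁷ V = 145 nV

145 nV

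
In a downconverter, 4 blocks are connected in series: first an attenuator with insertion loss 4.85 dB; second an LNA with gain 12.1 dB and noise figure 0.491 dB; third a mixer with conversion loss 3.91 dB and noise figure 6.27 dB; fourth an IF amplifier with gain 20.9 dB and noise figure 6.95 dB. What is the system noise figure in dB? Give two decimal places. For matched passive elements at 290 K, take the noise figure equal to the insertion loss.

Convert to linear (a loss of L dB is a gain of −L dB): F_i = 10^(NF_i/10), G_i = 10^(G_i,dB/10)
  Stage 1: F_1 = 10^(4.85/10) = 3.055, G_1 = 10^(−4.85/10) = 0.3273
  Stage 2: F_2 = 10^(0.491/10) = 1.120, G_2 = 10^(12.1/10) = 16.22
  Stage 3: F_3 = 10^(6.27/10) = 4.236, G_3 = 10^(−3.91/10) = 0.4064
  Stage 4: F_4 = 10^(6.95/10) = 4.955, G_4 = 10^(20.9/10) = 123.0
Friis cascade:
  F = 3.055 + (1.120 − 1)/0.3273 + (4.236 − 1)/5.309 + (4.955 − 1)/2.158 = 5.863
NF = 10 log₁₀(5.863) = 7.68 dB

7.68 dB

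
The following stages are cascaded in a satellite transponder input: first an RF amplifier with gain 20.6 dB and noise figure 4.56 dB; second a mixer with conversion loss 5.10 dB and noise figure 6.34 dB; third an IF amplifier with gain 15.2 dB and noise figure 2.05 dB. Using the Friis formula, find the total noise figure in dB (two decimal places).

Convert to linear (a loss of L dB is a gain of −L dB): F_i = 10^(NF_i/10), G_i = 10^(G_i,dB/10)
  Stage 1: F_1 = 10^(4.56/10) = 2.858, G_1 = 10^(20.6/10) = 114.8
  Stage 2: F_2 = 10^(6.34/10) = 4.305, G_2 = 10^(−5.10/10) = 0.3090
  Stage 3: F_3 = 10^(2.05/10) = 1.603, G_3 = 10^(15.2/10) = 33.11
Friis cascade:
  F = 2.858 + (4.305 − 1)/114.8 + (1.603 − 1)/35.48 = 2.903
NF = 10 log₁₀(2.903) = 4.63 dB

4.63 dB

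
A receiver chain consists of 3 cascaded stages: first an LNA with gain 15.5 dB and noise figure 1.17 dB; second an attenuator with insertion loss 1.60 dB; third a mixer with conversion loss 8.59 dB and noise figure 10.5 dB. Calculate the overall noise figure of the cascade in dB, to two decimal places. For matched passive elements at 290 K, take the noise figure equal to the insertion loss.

2.40 dB

Convert to linear (a loss of L dB is a gain of −L dB): F_i = 10^(NF_i/10), G_i = 10^(G_i,dB/10)
  Stage 1: F_1 = 10^(1.17/10) = 1.309, G_1 = 10^(15.5/10) = 35.48
  Stage 2: F_2 = 10^(1.60/10) = 1.445, G_2 = 10^(−1.60/10) = 0.6918
  Stage 3: F_3 = 10^(10.5/10) = 11.22, G_3 = 10^(−8.59/10) = 0.1384
Friis cascade:
  F = 1.309 + (1.445 − 1)/35.48 + (11.22 − 1)/24.55 = 1.738
NF = 10 log₁₀(1.738) = 2.40 dB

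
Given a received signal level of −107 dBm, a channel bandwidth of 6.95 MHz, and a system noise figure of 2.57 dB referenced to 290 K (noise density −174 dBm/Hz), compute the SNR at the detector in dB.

−4.0 dB

Noise floor: N = −174 + 10 log₁₀(B) + NF
10 log₁₀(6.95×10⁶) = 68.42 dB
N = −174 + 68.42 + 2.57 = −103.01 dBm
SNR = P_sig − N = −107 − (−103.01) = −3.99 dB → −4.0 dB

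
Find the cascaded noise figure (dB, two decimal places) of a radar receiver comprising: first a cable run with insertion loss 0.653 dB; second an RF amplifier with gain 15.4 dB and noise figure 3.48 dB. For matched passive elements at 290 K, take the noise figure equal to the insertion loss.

Convert to linear (a loss of L dB is a gain of −L dB): F_i = 10^(NF_i/10), G_i = 10^(G_i,dB/10)
  Stage 1: F_1 = 10^(0.653/10) = 1.162, G_1 = 10^(−0.653/10) = 0.8604
  Stage 2: F_2 = 10^(3.48/10) = 2.228, G_2 = 10^(15.4/10) = 34.67
Friis cascade:
  F = 1.162 + (2.228 − 1)/0.8604 = 2.590
NF = 10 log₁₀(2.590) = 4.13 dB

4.13 dB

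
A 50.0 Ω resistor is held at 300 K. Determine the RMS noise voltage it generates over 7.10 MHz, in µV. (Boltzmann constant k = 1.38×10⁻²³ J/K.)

V_n = √(4kTRB)
4kTRB = 4 × 1.38×10⁻²³ × 300 × 5.00×10¹ × 7.10×10⁶ = 5.88×10⁻¹² V²
V_n = √(5.88×10⁻¹²) = 2.42×10⁻⁶ V = 2.42 µV

2.42 µV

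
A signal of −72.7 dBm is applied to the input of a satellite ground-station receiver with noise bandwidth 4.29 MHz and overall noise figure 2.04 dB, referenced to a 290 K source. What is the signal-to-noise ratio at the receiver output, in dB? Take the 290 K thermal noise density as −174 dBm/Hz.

32.9 dB

Noise floor: N = −174 + 10 log₁₀(B) + NF
10 log₁₀(4.29×10⁶) = 66.32 dB
N = −174 + 66.32 + 2.04 = −105.64 dBm
SNR = P_sig − N = −72.7 − (−105.64) = 32.94 dB → 32.9 dB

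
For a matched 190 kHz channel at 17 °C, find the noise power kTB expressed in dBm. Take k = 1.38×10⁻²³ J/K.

−121.2 dBm

T = 17 °C + 273.15 = 290.15 K
P_n = kTB = 1.38×10⁻²³ × 290.15 × 1.90×10⁵ = 7.61×10⁻¹⁶ W
In dBm: 10 log₁₀(7.61×10⁻¹⁶ / 10⁻³) = −121.2 dBm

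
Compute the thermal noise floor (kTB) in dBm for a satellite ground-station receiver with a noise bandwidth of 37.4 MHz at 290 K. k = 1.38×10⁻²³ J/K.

P_n = kTB = 1.38×10⁻²³ × 290 × 3.74×10⁷ = 1.50×10⁻¹³ W
In dBm: 10 log₁₀(1.50×10⁻¹³ / 10⁻³) = −98.2 dBm

−98.2 dBm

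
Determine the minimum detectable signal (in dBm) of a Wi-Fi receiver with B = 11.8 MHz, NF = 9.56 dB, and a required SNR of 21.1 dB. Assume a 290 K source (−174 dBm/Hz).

Sensitivity = −174 + 10 log₁₀(B) + NF + SNR_min
= −174 + 70.72 + 9.56 + 21.1
= −72.62 dBm → −72.6 dBm

−72.6 dBm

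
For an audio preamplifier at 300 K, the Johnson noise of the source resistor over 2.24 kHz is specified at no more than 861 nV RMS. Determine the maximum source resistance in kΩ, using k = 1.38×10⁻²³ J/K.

Johnson–Nyquist: V_n = √(4kTRB) ⇒ R = V_n² / (4kTB)
4kTB = 4 × 1.38×10⁻²³ × 300 × 2.24×10³ = 3.71×10⁻¹⁷
R = (8.61×10⁻⁷)² / 3.71×10⁻¹⁷ = 2.00×10⁴ Ω = 20.0 kΩ

20.0 kΩ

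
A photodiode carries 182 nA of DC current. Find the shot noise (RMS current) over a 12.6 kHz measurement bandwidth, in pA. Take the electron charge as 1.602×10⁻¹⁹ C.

27.1 pA

I_n = √(2qI·B)
2qI·B = 2 × 1.602×10⁻¹⁹ × 1.82×10⁻⁷ × 1.26×10⁴ = 7.35×10⁻²² A²
I_n = √(7.35×10⁻²²) = 2.71×10⁻¹¹ A = 27.1 pA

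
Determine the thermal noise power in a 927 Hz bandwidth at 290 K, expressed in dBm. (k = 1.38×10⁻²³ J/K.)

−144.3 dBm

P_n = kTB = 1.38×10⁻²³ × 290 × 9.27×10² = 3.71×10⁻¹⁸ W
In dBm: 10 log₁₀(3.71×10⁻¹⁸ / 10⁻³) = −144.3 dBm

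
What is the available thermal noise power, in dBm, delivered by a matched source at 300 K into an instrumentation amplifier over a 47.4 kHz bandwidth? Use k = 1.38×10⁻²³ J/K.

−127.1 dBm

P_n = kTB = 1.38×10⁻²³ × 300 × 4.74×10⁴ = 1.96×10⁻¹⁶ W
In dBm: 10 log₁₀(1.96×10⁻¹⁶ / 10⁻³) = −127.1 dBm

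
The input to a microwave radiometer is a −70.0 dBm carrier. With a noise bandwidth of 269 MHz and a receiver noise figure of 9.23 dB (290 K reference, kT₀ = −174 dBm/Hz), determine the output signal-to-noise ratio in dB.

Noise floor: N = −174 + 10 log₁₀(B) + NF
10 log₁₀(2.69×10⁸) = 84.3 dB
N = −174 + 84.3 + 9.23 = −80.47 dBm
SNR = P_sig − N = −70.0 − (−80.47) = 10.47 dB → 10.5 dB

10.5 dB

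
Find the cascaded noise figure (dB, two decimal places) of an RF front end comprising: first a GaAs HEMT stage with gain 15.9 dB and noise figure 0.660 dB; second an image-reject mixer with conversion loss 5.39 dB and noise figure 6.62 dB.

0.99 dB

Convert to linear (a loss of L dB is a gain of −L dB): F_i = 10^(NF_i/10), G_i = 10^(G_i,dB/10)
  Stage 1: F_1 = 10^(0.660/10) = 1.164, G_1 = 10^(15.9/10) = 38.90
  Stage 2: F_2 = 10^(6.62/10) = 4.592, G_2 = 10^(−5.39/10) = 0.2891
Friis cascade:
  F = 1.164 + (4.592 − 1)/38.90 = 1.256
NF = 10 log₁₀(1.256) = 0.99 dB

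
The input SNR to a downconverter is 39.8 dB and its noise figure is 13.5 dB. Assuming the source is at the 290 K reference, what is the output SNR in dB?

By definition F = SNR_in/SNR_out, so in dB: SNR_out = SNR_in − NF
SNR_out = 39.8 − 13.5 = 26.3 dB

26.3 dB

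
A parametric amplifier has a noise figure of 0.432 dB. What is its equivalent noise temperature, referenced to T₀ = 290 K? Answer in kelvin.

30.3 K

F = 10^(0.432/10) = 1.10459
T_e = (F − 1)·T₀ = (1.10459 − 1) × 290 = 30.3 K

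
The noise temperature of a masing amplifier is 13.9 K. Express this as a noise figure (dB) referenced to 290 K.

F = 1 + T_e/T₀ = 1 + 13.9/290 = 1.04793
NF = 10 log₁₀(1.04793) = 0.203 dB

0.203 dB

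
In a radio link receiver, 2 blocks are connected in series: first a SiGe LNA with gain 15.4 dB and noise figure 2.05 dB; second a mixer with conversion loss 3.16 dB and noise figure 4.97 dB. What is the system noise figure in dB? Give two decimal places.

Convert to linear (a loss of L dB is a gain of −L dB): F_i = 10^(NF_i/10), G_i = 10^(G_i,dB/10)
  Stage 1: F_1 = 10^(2.05/10) = 1.603, G_1 = 10^(15.4/10) = 34.67
  Stage 2: F_2 = 10^(4.97/10) = 3.141, G_2 = 10^(−3.16/10) = 0.4831
Friis cascade:
  F = 1.603 + (3.141 − 1)/34.67 = 1.665
NF = 10 log₁₀(1.665) = 2.21 dB

2.21 dB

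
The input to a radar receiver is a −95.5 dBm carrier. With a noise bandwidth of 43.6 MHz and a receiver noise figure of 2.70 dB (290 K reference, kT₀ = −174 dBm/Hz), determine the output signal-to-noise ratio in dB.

Noise floor: N = −174 + 10 log₁₀(B) + NF
10 log₁₀(4.36×10⁷) = 76.39 dB
N = −174 + 76.39 + 2.70 = −94.91 dBm
SNR = P_sig − N = −95.5 − (−94.91) = −0.59 dB → −0.6 dB

−0.6 dB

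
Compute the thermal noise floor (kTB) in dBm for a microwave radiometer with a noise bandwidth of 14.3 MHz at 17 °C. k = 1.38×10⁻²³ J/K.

−102.4 dBm

T = 17 °C + 273.15 = 290.15 K
P_n = kTB = 1.38×10⁻²³ × 290.15 × 1.43×10⁷ = 5.73×10⁻¹⁴ W
In dBm: 10 log₁₀(5.73×10⁻¹⁴ / 10⁻³) = −102.4 dBm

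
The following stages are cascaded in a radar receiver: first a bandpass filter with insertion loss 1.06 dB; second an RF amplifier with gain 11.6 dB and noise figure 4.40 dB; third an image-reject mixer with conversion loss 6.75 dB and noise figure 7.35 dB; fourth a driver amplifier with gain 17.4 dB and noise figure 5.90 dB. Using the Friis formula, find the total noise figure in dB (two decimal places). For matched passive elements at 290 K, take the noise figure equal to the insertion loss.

Convert to linear (a loss of L dB is a gain of −L dB): F_i = 10^(NF_i/10), G_i = 10^(G_i,dB/10)
  Stage 1: F_1 = 10^(1.06/10) = 1.276, G_1 = 10^(−1.06/10) = 0.7834
  Stage 2: F_2 = 10^(4.40/10) = 2.754, G_2 = 10^(11.6/10) = 14.45
  Stage 3: F_3 = 10^(7.35/10) = 5.433, G_3 = 10^(−6.75/10) = 0.2113
  Stage 4: F_4 = 10^(5.90/10) = 3.890, G_4 = 10^(17.4/10) = 54.95
Friis cascade:
  F = 1.276 + (2.754 − 1)/0.7834 + (5.433 − 1)/11.32 + (3.890 − 1)/2.393 = 5.115
NF = 10 log₁₀(5.115) = 7.09 dB

7.09 dB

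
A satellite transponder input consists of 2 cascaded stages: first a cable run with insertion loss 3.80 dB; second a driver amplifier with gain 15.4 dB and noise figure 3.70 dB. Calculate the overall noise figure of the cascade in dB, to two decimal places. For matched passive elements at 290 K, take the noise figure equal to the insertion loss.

7.50 dB

Convert to linear (a loss of L dB is a gain of −L dB): F_i = 10^(NF_i/10), G_i = 10^(G_i,dB/10)
  Stage 1: F_1 = 10^(3.80/10) = 2.399, G_1 = 10^(−3.80/10) = 0.4169
  Stage 2: F_2 = 10^(3.70/10) = 2.344, G_2 = 10^(15.4/10) = 34.67
Friis cascade:
  F = 2.399 + (2.344 − 1)/0.4169 = 5.623
NF = 10 log₁₀(5.623) = 7.50 dB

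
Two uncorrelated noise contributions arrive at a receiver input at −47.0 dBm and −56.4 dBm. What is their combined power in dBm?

Convert to linear, add, convert back:
P₁ = 2.00×10⁻⁸ W, P₂ = 2.29×10⁻⁹ W
P_tot = 2.22×10⁻⁸ W → 10 log₁₀(P_tot / 10⁻³) = −46.5 dBm

−46.5 dBm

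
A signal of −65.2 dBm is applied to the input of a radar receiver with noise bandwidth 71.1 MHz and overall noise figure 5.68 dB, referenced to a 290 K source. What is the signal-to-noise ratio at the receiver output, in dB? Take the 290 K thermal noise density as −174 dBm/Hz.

24.6 dB

Noise floor: N = −174 + 10 log₁₀(B) + NF
10 log₁₀(7.11×10⁷) = 78.52 dB
N = −174 + 78.52 + 5.68 = −89.80 dBm
SNR = P_sig − N = −65.2 − (−89.80) = 24.60 dB → 24.6 dB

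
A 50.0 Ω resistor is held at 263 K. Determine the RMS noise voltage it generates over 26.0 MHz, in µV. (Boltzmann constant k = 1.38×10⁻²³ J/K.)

V_n = √(4kTRB)
4kTRB = 4 × 1.38×10⁻²³ × 263 × 5.00×10¹ × 2.60×10⁷ = 1.89×10⁻¹¹ V²
V_n = √(1.89×10⁻¹¹) = 4.34×10⁻⁶ V = 4.34 µV

4.34 µV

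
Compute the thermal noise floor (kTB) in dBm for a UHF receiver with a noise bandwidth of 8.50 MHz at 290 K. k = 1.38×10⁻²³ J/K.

−104.7 dBm

P_n = kTB = 1.38×10⁻²³ × 290 × 8.50×10⁶ = 3.40×10⁻¹⁴ W
In dBm: 10 log₁₀(3.40×10⁻¹⁴ / 10⁻³) = −104.7 dBm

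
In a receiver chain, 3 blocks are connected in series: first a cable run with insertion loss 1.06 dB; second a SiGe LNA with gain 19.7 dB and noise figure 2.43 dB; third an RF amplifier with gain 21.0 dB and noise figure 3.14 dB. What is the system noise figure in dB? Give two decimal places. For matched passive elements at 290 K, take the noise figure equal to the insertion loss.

Convert to linear (a loss of L dB is a gain of −L dB): F_i = 10^(NF_i/10), G_i = 10^(G_i,dB/10)
  Stage 1: F_1 = 10^(1.06/10) = 1.276, G_1 = 10^(−1.06/10) = 0.7834
  Stage 2: F_2 = 10^(2.43/10) = 1.750, G_2 = 10^(19.7/10) = 93.33
  Stage 3: F_3 = 10^(3.14/10) = 2.061, G_3 = 10^(21.0/10) = 125.9
Friis cascade:
  F = 1.276 + (1.750 − 1)/0.7834 + (2.061 − 1)/73.11 = 2.248
NF = 10 log₁₀(2.248) = 3.52 dB

3.52 dB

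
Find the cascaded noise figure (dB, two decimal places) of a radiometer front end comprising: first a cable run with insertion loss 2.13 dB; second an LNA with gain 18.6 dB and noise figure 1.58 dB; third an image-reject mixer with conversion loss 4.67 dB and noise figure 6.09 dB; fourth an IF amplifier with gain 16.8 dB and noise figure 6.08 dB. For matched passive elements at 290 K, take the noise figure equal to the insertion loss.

Convert to linear (a loss of L dB is a gain of −L dB): F_i = 10^(NF_i/10), G_i = 10^(G_i,dB/10)
  Stage 1: F_1 = 10^(2.13/10) = 1.633, G_1 = 10^(−2.13/10) = 0.6124
  Stage 2: F_2 = 10^(1.58/10) = 1.439, G_2 = 10^(18.6/10) = 72.44
  Stage 3: F_3 = 10^(6.09/10) = 4.064, G_3 = 10^(−4.67/10) = 0.3412
  Stage 4: F_4 = 10^(6.08/10) = 4.055, G_4 = 10^(16.8/10) = 47.86
Friis cascade:
  F = 1.633 + (1.439 − 1)/0.6124 + (4.064 − 1)/44.36 + (4.055 − 1)/15.14 = 2.621
NF = 10 log₁₀(2.621) = 4.18 dB

4.18 dB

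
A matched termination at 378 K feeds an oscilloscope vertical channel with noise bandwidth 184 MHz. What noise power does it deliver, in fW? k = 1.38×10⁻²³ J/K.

P_n = kTB = 1.38×10⁻²³ × 378 × 1.84×10⁸ = 9.60×10⁻¹³ W = 960 fW

960 fW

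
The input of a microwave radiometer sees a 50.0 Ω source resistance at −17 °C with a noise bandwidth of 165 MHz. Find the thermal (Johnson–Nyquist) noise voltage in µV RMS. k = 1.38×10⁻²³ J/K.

T = −17 °C + 273.15 = 256.15 K
V_n = √(4kTRB)
4kTRB = 4 × 1.38×10⁻²³ × 256.15 × 5.00×10¹ × 1.65×10⁸ = 1.17×10⁻¹⁰ V²
V_n = √(1.17×10⁻¹⁰) = 1.08×10⁻⁵ V = 10.8 µV

10.8 µV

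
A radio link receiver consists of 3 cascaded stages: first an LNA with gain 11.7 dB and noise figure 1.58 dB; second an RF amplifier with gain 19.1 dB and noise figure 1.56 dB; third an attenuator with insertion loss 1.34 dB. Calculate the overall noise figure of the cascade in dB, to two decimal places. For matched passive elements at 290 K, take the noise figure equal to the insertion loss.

Convert to linear (a loss of L dB is a gain of −L dB): F_i = 10^(NF_i/10), G_i = 10^(G_i,dB/10)
  Stage 1: F_1 = 10^(1.58/10) = 1.439, G_1 = 10^(11.7/10) = 14.79
  Stage 2: F_2 = 10^(1.56/10) = 1.432, G_2 = 10^(19.1/10) = 81.28
  Stage 3: F_3 = 10^(1.34/10) = 1.361, G_3 = 10^(−1.34/10) = 0.7345
Friis cascade:
  F = 1.439 + (1.432 − 1)/14.79 + (1.361 − 1)/1202 = 1.468
NF = 10 log₁₀(1.468) = 1.67 dB

1.67 dB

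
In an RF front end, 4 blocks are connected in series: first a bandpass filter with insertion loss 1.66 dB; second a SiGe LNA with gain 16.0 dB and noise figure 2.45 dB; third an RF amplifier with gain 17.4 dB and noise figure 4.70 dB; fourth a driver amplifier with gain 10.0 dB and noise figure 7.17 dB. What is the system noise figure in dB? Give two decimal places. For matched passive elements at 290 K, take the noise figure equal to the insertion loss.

4.23 dB

Convert to linear (a loss of L dB is a gain of −L dB): F_i = 10^(NF_i/10), G_i = 10^(G_i,dB/10)
  Stage 1: F_1 = 10^(1.66/10) = 1.466, G_1 = 10^(−1.66/10) = 0.6823
  Stage 2: F_2 = 10^(2.45/10) = 1.758, G_2 = 10^(16.0/10) = 39.81
  Stage 3: F_3 = 10^(4.70/10) = 2.951, G_3 = 10^(17.4/10) = 54.95
  Stage 4: F_4 = 10^(7.17/10) = 5.212, G_4 = 10^(10.0/10) = 10.00
Friis cascade:
  F = 1.466 + (1.758 − 1)/0.6823 + (2.951 − 1)/27.16 + (5.212 − 1)/1493 = 2.651
NF = 10 log₁₀(2.651) = 4.23 dB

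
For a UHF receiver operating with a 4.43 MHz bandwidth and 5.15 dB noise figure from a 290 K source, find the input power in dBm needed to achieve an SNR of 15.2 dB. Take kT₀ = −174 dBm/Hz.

−87.2 dBm

Sensitivity = −174 + 10 log₁₀(B) + NF + SNR_min
= −174 + 66.46 + 5.15 + 15.2
= −87.19 dBm → −87.2 dBm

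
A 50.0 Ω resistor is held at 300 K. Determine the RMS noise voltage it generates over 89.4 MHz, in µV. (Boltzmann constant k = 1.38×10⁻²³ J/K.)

V_n = √(4kTRB)
4kTRB = 4 × 1.38×10⁻²³ × 300 × 5.00×10¹ × 8.94×10⁷ = 7.40×10⁻¹¹ V²
V_n = √(7.40×10⁻¹¹) = 8.60×10⁻⁶ V = 8.60 µV

8.60 µV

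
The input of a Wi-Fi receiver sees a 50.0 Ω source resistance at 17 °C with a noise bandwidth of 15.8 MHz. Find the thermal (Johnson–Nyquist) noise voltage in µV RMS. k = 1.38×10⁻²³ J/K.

T = 17 °C + 273.15 = 290.15 K
V_n = √(4kTRB)
4kTRB = 4 × 1.38×10⁻²³ × 290.15 × 5.00×10¹ × 1.58×10⁷ = 1.27×10⁻¹¹ V²
V_n = √(1.27×10⁻¹¹) = 3.56×10⁻⁶ V = 3.56 µV

3.56 µV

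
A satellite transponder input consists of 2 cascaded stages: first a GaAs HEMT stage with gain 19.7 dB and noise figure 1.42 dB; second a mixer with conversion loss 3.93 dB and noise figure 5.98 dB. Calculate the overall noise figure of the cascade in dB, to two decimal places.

Convert to linear (a loss of L dB is a gain of −L dB): F_i = 10^(NF_i/10), G_i = 10^(G_i,dB/10)
  Stage 1: F_1 = 10^(1.42/10) = 1.387, G_1 = 10^(19.7/10) = 93.33
  Stage 2: F_2 = 10^(5.98/10) = 3.963, G_2 = 10^(−3.93/10) = 0.4046
Friis cascade:
  F = 1.387 + (3.963 − 1)/93.33 = 1.419
NF = 10 log₁₀(1.419) = 1.52 dB

1.52 dB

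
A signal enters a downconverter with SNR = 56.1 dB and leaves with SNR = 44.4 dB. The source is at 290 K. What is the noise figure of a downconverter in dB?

11.7 dB

NF (dB) = SNR_in(dB) − SNR_out(dB) when the source is at T₀
NF = 56.1 − 44.4 = 11.7 dB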